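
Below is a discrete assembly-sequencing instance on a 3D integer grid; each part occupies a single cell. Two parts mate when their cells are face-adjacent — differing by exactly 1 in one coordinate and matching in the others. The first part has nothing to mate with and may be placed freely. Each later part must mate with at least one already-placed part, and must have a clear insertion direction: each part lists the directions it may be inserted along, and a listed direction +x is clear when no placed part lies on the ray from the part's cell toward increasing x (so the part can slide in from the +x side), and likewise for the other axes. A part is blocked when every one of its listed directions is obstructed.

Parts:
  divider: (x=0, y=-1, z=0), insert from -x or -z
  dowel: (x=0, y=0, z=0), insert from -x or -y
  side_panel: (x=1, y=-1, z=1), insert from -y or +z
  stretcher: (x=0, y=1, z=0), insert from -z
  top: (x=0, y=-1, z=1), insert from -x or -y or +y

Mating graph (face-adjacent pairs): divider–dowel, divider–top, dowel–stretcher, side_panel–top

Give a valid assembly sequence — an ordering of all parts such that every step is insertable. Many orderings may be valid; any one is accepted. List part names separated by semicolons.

top; side_panel; divider; dowel; stretcher

1. top@(0, -1, 1) [-x clear] — {top}
2. side_panel@(1, -1, 1) [-y clear] — {side_panel, top}
3. divider@(0, -1, 0) [-x clear] — {divider, side_panel, top}
4. dowel@(0, 0, 0) [-x clear] — {divider, dowel, side_panel, top}
5. stretcher@(0, 1, 0) [-z clear] — {divider, dowel, side_panel, stretcher, top}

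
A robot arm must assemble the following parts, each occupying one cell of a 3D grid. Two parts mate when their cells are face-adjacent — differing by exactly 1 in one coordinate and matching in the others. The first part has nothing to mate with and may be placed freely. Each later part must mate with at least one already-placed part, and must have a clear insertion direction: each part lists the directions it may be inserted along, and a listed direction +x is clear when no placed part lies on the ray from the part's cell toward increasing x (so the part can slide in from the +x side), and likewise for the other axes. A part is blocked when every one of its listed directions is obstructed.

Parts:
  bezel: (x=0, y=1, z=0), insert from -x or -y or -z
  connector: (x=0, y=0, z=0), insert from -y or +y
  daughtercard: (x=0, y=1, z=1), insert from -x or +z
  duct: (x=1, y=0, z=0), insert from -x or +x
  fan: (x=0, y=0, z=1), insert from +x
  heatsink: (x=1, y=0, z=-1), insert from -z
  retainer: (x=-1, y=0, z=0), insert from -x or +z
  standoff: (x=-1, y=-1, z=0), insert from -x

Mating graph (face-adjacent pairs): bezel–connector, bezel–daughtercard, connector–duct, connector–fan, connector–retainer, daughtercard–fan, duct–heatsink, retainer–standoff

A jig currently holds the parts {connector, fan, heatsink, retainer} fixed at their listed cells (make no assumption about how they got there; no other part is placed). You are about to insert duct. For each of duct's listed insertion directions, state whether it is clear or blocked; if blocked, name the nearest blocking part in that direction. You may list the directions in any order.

-x: nearest on ray is connector@(0, 0, 0) ⇒ blocked
+x: ray from duct(1, 0, 0) has no placed part ⇒ clear

+x: clear; -x: blocked by connector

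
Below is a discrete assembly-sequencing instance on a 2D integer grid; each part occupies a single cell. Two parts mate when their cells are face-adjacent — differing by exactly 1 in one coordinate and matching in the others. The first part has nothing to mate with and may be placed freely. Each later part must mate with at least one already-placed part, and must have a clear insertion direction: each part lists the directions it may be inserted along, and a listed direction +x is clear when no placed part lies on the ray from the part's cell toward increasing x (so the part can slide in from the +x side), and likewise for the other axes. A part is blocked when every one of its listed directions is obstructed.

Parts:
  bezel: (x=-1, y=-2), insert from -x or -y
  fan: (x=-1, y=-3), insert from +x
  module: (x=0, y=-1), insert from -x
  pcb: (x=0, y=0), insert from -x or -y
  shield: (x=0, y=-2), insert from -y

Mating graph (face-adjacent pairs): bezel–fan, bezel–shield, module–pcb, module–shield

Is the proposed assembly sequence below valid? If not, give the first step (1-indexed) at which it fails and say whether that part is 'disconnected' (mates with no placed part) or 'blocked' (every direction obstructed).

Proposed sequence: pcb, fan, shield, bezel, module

Invalid at step 2 (disconnected)

1. pcb@(0, 0) [-x clear] — {pcb}
2. fan@(-1, -3) — no placed neighbour ⇒ disconnected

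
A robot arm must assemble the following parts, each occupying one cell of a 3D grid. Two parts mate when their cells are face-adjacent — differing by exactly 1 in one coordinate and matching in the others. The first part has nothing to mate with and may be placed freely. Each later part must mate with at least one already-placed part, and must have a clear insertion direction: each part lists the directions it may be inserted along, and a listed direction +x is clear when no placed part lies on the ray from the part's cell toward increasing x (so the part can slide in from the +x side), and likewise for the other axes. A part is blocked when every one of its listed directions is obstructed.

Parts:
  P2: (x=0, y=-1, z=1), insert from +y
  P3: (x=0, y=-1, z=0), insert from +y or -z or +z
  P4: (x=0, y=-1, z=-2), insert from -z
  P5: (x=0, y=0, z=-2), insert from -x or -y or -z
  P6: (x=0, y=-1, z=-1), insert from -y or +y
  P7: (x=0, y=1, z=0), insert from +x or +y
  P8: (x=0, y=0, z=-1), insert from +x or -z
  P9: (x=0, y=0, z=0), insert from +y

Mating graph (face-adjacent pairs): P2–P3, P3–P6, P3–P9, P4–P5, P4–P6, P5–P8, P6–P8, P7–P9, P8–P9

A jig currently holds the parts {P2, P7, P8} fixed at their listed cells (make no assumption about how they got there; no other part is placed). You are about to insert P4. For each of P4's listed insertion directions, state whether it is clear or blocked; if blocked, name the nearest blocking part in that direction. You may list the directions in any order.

-z: clear

-z: ray from P4(0, -1, -2) has no placed part ⇒ clear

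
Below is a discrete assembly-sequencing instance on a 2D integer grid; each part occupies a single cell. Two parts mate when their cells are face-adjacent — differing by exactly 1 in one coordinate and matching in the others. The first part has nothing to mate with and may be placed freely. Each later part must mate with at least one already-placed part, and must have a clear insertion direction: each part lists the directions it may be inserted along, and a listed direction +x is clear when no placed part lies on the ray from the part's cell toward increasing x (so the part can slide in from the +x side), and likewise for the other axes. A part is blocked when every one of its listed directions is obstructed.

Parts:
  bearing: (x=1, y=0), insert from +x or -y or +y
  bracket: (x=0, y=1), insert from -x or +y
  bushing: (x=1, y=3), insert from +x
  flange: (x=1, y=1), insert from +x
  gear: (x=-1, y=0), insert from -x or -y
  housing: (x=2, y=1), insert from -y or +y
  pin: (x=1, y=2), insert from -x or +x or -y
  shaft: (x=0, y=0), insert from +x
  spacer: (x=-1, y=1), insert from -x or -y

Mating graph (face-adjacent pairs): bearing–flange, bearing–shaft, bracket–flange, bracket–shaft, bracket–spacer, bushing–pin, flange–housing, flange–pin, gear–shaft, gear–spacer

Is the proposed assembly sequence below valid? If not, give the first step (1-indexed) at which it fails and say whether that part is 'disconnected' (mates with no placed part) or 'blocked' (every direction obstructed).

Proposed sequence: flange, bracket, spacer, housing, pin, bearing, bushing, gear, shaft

Invalid at step 9 (blocked)

1. flange@(1, 1) [+x clear] — {flange}
2. bracket@(0, 1) [-x clear] — {bracket, flange}
3. spacer@(-1, 1) [-x clear] — {bracket, flange, spacer}
4. housing@(2, 1) [-y clear] — {bracket, flange, housing, spacer}
5. pin@(1, 2) [-x clear] — {bracket, flange, housing, pin, spacer}
6. bearing@(1, 0) [+x clear] — {bearing, bracket, flange, housing, pin, spacer}
7. bushing@(1, 3) [+x clear] — {bearing, bracket, bushing, flange, housing, pin, spacer}
8. gear@(-1, 0) [-x clear] — {bearing, bracket, bushing, flange, gear, housing, pin, spacer}
9. shaft@(0, 0) — +x all obstructed ⇒ blocked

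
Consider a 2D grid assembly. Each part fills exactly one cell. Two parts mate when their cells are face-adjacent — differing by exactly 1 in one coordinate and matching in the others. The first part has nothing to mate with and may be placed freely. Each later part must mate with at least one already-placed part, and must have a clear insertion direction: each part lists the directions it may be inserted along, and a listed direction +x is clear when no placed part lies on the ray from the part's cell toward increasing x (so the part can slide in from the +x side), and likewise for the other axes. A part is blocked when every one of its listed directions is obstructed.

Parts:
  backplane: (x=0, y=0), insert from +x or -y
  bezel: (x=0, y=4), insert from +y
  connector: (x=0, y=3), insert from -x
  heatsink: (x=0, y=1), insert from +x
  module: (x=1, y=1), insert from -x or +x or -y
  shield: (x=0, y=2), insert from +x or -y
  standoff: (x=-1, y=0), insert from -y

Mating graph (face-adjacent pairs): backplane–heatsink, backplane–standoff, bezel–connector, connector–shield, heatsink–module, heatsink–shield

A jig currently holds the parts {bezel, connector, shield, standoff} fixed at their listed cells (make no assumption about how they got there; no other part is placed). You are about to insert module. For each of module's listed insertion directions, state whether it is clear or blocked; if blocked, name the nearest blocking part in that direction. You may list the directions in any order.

+x: clear; -x: clear; -y: clear

-x: ray from module(1, 1) has no placed part ⇒ clear
+x: ray from module(1, 1) has no placed part ⇒ clear
-y: ray from module(1, 1) has no placed part ⇒ clear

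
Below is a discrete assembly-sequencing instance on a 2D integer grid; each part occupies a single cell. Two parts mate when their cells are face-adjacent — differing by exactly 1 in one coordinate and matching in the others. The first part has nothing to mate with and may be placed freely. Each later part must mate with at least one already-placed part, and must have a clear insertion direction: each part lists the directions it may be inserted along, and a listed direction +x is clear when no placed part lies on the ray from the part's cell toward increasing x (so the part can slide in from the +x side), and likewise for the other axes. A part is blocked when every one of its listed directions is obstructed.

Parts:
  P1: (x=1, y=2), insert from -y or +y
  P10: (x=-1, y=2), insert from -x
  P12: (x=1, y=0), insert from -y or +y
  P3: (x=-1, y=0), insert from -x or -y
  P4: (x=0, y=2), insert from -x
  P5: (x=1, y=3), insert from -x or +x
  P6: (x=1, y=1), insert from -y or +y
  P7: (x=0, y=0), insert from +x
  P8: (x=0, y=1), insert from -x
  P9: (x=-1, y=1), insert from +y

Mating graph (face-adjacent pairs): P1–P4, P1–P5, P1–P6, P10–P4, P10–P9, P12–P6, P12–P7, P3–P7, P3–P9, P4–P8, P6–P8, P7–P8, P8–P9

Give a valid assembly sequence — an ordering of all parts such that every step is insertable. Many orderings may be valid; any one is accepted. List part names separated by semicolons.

1. P1@(1, 2) [-y clear] — {P1}
2. P5@(1, 3) [-x clear] — {P1, P5}
3. P4@(0, 2) [-x clear] — {P1, P4, P5}
4. P6@(1, 1) [-y clear] — {P1, P4, P5, P6}
5. P8@(0, 1) [-x clear] — {P1, P4, P5, P6, P8}
6. P7@(0, 0) [+x clear] — {P1, P4, P5, P6, P7, P8}
7. P3@(-1, 0) [-x clear] — {P1, P3, P4, P5, P6, P7, P8}
8. P9@(-1, 1) [+y clear] — {P1, P3, P4, P5, P6, P7, P8, P9}
9. P10@(-1, 2) [-x clear] — {P1, P10, P3, P4, P5, P6, P7, P8, P9}
10. P12@(1, 0) [-y clear] — {P1, P10, P12, P3, P4, P5, P6, P7, P8, P9}

P1; P5; P4; P6; P8; P7; P3; P9; P10; P12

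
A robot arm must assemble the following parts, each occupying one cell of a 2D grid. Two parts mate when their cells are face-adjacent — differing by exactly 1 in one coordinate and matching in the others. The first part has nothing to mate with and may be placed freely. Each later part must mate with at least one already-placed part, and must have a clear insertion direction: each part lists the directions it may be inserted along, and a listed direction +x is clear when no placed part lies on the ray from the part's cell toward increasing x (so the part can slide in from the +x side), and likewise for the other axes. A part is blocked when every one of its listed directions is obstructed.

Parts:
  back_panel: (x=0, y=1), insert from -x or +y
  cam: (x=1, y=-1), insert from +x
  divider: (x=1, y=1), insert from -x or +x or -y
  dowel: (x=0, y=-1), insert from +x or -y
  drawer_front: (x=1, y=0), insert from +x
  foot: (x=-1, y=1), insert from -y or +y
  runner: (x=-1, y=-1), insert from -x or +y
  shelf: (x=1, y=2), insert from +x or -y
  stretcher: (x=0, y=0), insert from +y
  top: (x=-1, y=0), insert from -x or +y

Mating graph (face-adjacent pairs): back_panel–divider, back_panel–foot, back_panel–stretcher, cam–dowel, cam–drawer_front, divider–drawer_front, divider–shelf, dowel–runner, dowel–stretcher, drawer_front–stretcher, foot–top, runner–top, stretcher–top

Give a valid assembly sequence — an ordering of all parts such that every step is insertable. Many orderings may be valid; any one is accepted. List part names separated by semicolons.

shelf; divider; drawer_front; stretcher; back_panel; foot; top; runner; dowel; cam

1. shelf@(1, 2) [+x clear] — {shelf}
2. divider@(1, 1) [-x clear] — {divider, shelf}
3. drawer_front@(1, 0) [+x clear] — {divider, drawer_front, shelf}
4. stretcher@(0, 0) [+y clear] — {divider, drawer_front, shelf, stretcher}
5. back_panel@(0, 1) [-x clear] — {back_panel, divider, drawer_front, shelf, stretcher}
6. foot@(-1, 1) [-y clear] — {back_panel, divider, drawer_front, foot, shelf, stretcher}
7. top@(-1, 0) [-x clear] — {back_panel, divider, drawer_front, foot, shelf, stretcher, top}
8. runner@(-1, -1) [-x clear] — {back_panel, divider, drawer_front, foot, runner, shelf, stretcher, top}
9. dowel@(0, -1) [+x clear] — {back_panel, divider, dowel, drawer_front, foot, runner, shelf, stretcher, top}
10. cam@(1, -1) [+x clear] — {back_panel, cam, divider, dowel, drawer_front, foot, runner, shelf, stretcher, top}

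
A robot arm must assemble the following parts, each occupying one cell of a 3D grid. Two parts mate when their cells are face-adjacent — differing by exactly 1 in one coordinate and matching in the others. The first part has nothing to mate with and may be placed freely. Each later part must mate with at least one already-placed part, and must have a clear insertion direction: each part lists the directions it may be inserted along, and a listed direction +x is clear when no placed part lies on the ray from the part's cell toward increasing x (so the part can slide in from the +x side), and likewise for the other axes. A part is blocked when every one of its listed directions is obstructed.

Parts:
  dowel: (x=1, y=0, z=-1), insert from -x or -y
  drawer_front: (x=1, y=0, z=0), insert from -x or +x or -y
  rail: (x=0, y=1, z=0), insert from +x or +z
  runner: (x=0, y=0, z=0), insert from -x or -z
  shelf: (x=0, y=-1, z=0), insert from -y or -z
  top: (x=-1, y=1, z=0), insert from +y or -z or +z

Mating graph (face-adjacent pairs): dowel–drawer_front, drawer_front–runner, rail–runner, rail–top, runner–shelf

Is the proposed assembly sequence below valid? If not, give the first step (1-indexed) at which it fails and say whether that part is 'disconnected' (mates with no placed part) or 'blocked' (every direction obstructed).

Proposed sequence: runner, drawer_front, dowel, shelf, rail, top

1. runner@(0, 0, 0) [-x clear] — {runner}
2. drawer_front@(1, 0, 0) [+x clear] — {drawer_front, runner}
3. dowel@(1, 0, -1) [-x clear] — {dowel, drawer_front, runner}
4. shelf@(0, -1, 0) [-y clear] — {dowel, drawer_front, runner, shelf}
5. rail@(0, 1, 0) [+x clear] — {dowel, drawer_front, rail, runner, shelf}
6. top@(-1, 1, 0) [+y clear] — {dowel, drawer_front, rail, runner, shelf, top}

Valid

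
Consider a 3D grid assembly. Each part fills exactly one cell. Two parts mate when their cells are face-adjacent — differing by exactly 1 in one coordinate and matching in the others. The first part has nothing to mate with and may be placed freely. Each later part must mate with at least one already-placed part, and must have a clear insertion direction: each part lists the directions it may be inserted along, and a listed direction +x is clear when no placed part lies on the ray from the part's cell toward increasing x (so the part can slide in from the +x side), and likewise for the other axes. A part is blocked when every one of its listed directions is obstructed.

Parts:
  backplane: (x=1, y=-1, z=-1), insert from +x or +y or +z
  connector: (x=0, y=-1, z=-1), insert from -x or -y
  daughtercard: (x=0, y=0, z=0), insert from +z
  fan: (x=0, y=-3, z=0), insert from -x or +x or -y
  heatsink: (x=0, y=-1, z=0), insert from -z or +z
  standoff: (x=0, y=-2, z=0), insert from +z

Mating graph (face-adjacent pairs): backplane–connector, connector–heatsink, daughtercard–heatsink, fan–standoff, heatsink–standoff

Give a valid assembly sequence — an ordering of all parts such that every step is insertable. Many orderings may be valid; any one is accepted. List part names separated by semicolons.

fan; standoff; heatsink; daughtercard; connector; backplane

1. fan@(0, -3, 0) [-x clear] — {fan}
2. standoff@(0, -2, 0) [+z clear] — {fan, standoff}
3. heatsink@(0, -1, 0) [-z clear] — {fan, heatsink, standoff}
4. daughtercard@(0, 0, 0) [+z clear] — {daughtercard, fan, heatsink, standoff}
5. connector@(0, -1, -1) [-x clear] — {connector, daughtercard, fan, heatsink, standoff}
6. backplane@(1, -1, -1) [+x clear] — {backplane, connector, daughtercard, fan, heatsink, standoff}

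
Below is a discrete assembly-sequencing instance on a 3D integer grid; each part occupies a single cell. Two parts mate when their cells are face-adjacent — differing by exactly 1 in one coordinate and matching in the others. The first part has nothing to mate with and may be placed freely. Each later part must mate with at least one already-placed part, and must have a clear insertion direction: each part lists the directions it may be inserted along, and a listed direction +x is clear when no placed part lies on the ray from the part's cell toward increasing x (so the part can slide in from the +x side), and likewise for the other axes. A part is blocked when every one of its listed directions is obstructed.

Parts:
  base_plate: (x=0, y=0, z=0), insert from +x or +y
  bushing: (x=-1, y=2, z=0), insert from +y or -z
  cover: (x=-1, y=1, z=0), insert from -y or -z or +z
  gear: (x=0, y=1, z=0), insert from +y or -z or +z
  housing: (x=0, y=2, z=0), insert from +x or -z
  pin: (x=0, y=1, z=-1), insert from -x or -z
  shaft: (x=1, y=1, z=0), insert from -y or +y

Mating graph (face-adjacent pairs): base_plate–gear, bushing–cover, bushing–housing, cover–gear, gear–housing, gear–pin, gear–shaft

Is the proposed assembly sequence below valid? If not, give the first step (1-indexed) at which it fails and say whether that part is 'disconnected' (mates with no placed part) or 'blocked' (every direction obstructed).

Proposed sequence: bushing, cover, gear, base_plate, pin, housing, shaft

Valid

1. bushing@(-1, 2, 0) [+y clear] — {bushing}
2. cover@(-1, 1, 0) [-y clear] — {bushing, cover}
3. gear@(0, 1, 0) [+y clear] — {bushing, cover, gear}
4. base_plate@(0, 0, 0) [+x clear] — {base_plate, bushing, cover, gear}
5. pin@(0, 1, -1) [-x clear] — {base_plate, bushing, cover, gear, pin}
6. housing@(0, 2, 0) [+x clear] — {base_plate, bushing, cover, gear, housing, pin}
7. shaft@(1, 1, 0) [-y clear] — {base_plate, bushing, cover, gear, housing, pin, shaft}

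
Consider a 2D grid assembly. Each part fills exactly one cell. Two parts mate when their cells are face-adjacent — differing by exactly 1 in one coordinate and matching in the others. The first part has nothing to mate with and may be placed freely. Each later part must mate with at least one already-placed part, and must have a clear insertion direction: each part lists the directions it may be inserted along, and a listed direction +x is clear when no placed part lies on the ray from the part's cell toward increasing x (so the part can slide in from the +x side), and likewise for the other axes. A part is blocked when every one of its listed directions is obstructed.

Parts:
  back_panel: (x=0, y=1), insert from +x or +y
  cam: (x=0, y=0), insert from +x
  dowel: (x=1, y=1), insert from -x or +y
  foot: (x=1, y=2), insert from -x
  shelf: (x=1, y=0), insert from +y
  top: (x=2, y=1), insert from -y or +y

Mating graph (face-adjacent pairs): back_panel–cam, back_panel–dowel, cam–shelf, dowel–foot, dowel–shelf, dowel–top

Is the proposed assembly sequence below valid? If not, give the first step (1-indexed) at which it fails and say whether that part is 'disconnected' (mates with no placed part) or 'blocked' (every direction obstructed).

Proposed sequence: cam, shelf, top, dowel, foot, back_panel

Invalid at step 3 (disconnected)

1. cam@(0, 0) [+x clear] — {cam}
2. shelf@(1, 0) [+y clear] — {cam, shelf}
3. top@(2, 1) — no placed neighbour ⇒ disconnected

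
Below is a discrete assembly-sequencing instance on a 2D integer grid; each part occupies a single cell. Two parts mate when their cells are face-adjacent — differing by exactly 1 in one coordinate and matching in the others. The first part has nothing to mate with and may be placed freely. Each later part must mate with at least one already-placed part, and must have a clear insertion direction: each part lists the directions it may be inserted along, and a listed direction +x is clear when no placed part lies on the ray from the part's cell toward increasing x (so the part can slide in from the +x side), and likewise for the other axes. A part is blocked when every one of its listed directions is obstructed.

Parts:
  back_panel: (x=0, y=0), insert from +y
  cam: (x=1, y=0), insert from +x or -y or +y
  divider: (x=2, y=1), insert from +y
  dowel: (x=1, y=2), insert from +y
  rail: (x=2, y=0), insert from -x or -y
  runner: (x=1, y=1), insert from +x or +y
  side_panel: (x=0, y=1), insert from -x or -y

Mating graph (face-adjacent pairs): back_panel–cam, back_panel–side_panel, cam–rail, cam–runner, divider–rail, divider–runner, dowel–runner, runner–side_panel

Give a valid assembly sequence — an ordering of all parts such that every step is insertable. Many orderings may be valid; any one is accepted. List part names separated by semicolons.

1. runner@(1, 1) [+x clear] — {runner}
2. cam@(1, 0) [+x clear] — {cam, runner}
3. back_panel@(0, 0) [+y clear] — {back_panel, cam, runner}
4. rail@(2, 0) [-y clear] — {back_panel, cam, rail, runner}
5. divider@(2, 1) [+y clear] — {back_panel, cam, divider, rail, runner}
6. side_panel@(0, 1) [-x clear] — {back_panel, cam, divider, rail, runner, side_panel}
7. dowel@(1, 2) [+y clear] — {back_panel, cam, divider, dowel, rail, runner, side_panel}

runner; cam; back_panel; rail; divider; side_panel; dowel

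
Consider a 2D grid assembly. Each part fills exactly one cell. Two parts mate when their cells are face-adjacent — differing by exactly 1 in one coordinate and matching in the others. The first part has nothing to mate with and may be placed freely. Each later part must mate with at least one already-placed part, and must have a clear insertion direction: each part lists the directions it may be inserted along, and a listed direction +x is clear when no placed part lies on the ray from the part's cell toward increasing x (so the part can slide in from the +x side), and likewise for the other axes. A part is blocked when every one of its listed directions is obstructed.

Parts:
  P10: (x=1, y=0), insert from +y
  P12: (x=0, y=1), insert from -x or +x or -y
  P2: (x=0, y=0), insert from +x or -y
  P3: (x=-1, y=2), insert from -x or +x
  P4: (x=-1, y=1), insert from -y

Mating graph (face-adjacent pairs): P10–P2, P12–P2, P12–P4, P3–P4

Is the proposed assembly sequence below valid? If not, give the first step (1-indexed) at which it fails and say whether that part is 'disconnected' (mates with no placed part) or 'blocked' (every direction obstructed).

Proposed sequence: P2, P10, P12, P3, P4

Invalid at step 4 (disconnected)

1. P2@(0, 0) [+x clear] — {P2}
2. P10@(1, 0) [+y clear] — {P10, P2}
3. P12@(0, 1) [-x clear] — {P10, P12, P2}
4. P3@(-1, 2) — no placed neighbour ⇒ disconnected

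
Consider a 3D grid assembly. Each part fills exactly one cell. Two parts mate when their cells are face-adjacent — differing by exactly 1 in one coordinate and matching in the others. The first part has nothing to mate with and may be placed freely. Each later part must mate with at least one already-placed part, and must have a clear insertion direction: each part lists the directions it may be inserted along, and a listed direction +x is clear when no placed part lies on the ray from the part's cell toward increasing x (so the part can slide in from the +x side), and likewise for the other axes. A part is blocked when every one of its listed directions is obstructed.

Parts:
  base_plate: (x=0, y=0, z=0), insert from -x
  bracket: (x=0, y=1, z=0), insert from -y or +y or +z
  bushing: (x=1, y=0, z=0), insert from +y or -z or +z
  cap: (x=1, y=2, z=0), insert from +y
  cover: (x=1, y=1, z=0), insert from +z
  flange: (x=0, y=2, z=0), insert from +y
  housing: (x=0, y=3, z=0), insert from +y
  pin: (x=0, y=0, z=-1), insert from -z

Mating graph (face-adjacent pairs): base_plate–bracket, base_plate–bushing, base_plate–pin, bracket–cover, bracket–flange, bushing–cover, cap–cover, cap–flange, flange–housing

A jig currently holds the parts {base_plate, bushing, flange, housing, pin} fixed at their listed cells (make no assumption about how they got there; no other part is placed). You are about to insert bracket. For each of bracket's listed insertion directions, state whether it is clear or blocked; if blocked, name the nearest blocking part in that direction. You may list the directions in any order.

-y: nearest on ray is base_plate@(0, 0, 0) ⇒ blocked
+y: nearest on ray is flange@(0, 2, 0) ⇒ blocked
+z: ray from bracket(0, 1, 0) has no placed part ⇒ clear

+y: blocked by flange; +z: clear; -y: blocked by base_plate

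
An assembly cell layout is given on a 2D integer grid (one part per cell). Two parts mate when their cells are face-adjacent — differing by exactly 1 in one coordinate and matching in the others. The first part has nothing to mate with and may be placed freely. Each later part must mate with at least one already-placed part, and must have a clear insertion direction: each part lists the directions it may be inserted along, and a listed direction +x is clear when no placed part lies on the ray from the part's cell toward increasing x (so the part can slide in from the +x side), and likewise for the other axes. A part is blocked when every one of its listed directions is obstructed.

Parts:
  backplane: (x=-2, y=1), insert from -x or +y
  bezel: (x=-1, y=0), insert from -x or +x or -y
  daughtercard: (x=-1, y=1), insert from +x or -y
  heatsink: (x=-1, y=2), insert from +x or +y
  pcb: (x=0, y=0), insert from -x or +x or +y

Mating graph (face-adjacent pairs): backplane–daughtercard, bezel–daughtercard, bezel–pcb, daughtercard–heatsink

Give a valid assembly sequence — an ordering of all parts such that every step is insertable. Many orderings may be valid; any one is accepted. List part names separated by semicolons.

1. heatsink@(-1, 2) [+x clear] — {heatsink}
2. daughtercard@(-1, 1) [+x clear] — {daughtercard, heatsink}
3. backplane@(-2, 1) [-x clear] — {backplane, daughtercard, heatsink}
4. bezel@(-1, 0) [-x clear] — {backplane, bezel, daughtercard, heatsink}
5. pcb@(0, 0) [+x clear] — {backplane, bezel, daughtercard, heatsink, pcb}

heatsink; daughtercard; backplane; bezel; pcb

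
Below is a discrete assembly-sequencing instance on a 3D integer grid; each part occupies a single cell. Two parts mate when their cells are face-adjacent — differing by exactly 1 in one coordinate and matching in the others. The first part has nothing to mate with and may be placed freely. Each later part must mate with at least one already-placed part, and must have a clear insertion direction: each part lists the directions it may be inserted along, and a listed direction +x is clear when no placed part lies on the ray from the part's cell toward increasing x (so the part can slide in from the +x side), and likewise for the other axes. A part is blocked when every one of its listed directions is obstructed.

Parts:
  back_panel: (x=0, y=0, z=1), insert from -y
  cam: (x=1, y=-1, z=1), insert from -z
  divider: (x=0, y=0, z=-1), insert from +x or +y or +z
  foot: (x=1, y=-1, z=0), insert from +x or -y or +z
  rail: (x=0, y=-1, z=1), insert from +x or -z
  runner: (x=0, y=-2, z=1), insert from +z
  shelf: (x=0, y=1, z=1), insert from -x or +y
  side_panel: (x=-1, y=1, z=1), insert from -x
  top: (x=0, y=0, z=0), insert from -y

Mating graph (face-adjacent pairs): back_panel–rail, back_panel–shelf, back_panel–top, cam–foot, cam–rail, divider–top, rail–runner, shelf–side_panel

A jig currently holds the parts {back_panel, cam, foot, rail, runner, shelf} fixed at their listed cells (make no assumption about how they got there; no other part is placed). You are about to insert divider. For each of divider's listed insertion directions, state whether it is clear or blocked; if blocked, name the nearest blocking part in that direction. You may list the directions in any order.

+x: clear; +y: clear; +z: blocked by back_panel

+x: ray from divider(0, 0, -1) has no placed part ⇒ clear
+y: ray from divider(0, 0, -1) has no placed part ⇒ clear
+z: nearest on ray is back_panel@(0, 0, 1) ⇒ blocked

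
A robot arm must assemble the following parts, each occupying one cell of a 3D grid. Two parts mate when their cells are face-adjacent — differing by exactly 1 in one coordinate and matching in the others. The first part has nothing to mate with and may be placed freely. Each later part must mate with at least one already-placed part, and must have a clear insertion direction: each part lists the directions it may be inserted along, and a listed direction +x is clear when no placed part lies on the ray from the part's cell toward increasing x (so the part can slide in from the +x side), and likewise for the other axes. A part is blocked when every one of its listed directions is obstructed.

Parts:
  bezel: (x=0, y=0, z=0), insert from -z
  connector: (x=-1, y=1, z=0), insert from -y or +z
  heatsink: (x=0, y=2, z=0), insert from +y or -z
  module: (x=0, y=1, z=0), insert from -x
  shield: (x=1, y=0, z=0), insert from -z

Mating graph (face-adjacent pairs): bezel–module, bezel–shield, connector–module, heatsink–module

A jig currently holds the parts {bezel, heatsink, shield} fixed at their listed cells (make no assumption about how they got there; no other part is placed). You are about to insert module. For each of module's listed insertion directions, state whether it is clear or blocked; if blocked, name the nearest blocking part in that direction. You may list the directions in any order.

-x: ray from module(0, 1, 0) has no placed part ⇒ clear

-x: clear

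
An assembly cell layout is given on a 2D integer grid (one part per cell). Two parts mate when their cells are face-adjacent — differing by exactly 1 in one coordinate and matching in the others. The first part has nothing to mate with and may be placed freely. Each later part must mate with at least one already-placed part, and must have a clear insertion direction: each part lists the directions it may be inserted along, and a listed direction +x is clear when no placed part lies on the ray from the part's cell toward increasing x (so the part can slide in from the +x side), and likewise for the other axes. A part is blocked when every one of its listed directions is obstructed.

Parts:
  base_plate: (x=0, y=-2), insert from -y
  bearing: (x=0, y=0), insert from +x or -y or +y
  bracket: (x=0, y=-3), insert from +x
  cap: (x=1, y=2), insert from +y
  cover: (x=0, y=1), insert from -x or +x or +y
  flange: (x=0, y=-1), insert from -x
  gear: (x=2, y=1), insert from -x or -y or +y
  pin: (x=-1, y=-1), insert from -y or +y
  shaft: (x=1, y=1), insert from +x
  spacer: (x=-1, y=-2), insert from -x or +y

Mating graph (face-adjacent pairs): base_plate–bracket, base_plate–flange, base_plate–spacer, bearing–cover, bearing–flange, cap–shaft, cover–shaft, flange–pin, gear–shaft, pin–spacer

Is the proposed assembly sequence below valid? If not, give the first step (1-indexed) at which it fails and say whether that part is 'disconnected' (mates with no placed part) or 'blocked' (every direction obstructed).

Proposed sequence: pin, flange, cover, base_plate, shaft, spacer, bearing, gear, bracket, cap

Invalid at step 2 (blocked)

1. pin@(-1, -1) [-y clear] — {pin}
2. flange@(0, -1) — -x all obstructed ⇒ blocked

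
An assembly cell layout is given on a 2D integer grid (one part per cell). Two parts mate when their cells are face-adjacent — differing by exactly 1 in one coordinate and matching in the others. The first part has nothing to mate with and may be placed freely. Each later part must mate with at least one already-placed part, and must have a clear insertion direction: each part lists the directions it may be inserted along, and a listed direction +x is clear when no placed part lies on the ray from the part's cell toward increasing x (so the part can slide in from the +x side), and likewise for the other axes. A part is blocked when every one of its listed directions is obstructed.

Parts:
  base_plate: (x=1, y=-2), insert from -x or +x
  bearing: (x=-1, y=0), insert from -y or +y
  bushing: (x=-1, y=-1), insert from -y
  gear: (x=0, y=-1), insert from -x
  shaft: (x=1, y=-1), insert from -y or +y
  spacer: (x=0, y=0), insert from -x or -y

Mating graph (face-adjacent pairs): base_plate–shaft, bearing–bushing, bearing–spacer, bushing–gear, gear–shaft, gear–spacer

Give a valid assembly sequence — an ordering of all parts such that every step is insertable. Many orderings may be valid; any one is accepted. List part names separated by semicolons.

gear; spacer; shaft; bearing; base_plate; bushing

1. gear@(0, -1) [-x clear] — {gear}
2. spacer@(0, 0) [-x clear] — {gear, spacer}
3. shaft@(1, -1) [-y clear] — {gear, shaft, spacer}
4. bearing@(-1, 0) [-y clear] — {bearing, gear, shaft, spacer}
5. base_plate@(1, -2) [-x clear] — {base_plate, bearing, gear, shaft, spacer}
6. bushing@(-1, -1) [-y clear] — {base_plate, bearing, bushing, gear, shaft, spacer}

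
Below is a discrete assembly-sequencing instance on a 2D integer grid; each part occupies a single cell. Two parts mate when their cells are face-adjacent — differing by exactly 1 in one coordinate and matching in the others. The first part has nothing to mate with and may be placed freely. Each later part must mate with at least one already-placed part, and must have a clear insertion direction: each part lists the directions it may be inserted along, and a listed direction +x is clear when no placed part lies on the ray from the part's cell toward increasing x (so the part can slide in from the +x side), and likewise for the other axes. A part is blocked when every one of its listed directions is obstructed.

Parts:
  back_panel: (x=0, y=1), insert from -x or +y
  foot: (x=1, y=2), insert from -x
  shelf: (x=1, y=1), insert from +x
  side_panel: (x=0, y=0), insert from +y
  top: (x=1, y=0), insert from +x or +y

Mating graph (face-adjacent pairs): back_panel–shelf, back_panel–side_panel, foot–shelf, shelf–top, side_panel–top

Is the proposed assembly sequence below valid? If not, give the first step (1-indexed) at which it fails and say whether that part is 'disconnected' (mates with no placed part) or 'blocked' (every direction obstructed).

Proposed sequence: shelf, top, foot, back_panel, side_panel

1. shelf@(1, 1) [+x clear] — {shelf}
2. top@(1, 0) [+x clear] — {shelf, top}
3. foot@(1, 2) [-x clear] — {foot, shelf, top}
4. back_panel@(0, 1) [-x clear] — {back_panel, foot, shelf, top}
5. side_panel@(0, 0) — +y all obstructed ⇒ blocked

Invalid at step 5 (blocked)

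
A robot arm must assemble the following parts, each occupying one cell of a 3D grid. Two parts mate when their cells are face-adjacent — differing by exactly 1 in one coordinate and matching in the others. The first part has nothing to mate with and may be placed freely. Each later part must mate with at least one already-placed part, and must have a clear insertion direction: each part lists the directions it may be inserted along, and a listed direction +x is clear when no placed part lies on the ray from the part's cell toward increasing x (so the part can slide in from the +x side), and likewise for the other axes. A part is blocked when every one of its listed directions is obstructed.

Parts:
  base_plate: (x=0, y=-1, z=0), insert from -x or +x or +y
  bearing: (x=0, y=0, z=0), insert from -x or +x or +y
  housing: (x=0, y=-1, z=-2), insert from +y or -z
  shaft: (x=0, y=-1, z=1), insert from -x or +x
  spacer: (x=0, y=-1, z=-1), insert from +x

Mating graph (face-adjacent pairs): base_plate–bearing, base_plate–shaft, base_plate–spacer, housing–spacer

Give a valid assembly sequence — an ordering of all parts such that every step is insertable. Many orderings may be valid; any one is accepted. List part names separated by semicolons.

1. shaft@(0, -1, 1) [-x clear] — {shaft}
2. base_plate@(0, -1, 0) [-x clear] — {base_plate, shaft}
3. spacer@(0, -1, -1) [+x clear] — {base_plate, shaft, spacer}
4. housing@(0, -1, -2) [+y clear] — {base_plate, housing, shaft, spacer}
5. bearing@(0, 0, 0) [-x clear] — {base_plate, bearing, housing, shaft, spacer}

shaft; base_plate; spacer; housing; bearing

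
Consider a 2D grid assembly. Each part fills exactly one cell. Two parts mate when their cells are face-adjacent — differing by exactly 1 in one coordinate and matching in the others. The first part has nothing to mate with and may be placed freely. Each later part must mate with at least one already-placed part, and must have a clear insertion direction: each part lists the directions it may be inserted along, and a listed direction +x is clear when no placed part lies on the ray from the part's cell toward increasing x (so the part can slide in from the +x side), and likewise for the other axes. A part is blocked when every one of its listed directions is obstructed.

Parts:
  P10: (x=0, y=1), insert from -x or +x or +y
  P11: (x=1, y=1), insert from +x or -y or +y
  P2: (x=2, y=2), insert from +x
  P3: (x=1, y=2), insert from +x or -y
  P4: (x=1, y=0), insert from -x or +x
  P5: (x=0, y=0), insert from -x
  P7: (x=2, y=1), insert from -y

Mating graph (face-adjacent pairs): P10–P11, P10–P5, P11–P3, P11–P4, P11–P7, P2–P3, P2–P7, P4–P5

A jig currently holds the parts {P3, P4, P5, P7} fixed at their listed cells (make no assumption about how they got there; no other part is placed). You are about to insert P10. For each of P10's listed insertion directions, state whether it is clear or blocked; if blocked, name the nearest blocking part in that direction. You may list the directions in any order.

-x: ray from P10(0, 1) has no placed part ⇒ clear
+x: nearest on ray is P7@(2, 1) ⇒ blocked
+y: ray from P10(0, 1) has no placed part ⇒ clear

+x: blocked by P7; +y: clear; -x: clear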